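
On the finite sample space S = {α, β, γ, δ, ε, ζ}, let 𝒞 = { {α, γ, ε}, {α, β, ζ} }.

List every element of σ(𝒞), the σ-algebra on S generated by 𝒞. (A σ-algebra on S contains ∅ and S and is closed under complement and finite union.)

Begin from { ∅, {α, β, ζ}, {α, γ, ε}, S } (that is, 𝒞 plus ∅ and S).
Round 1 (3 new):
  {β, δ, ζ}  = S∖{α, γ, ε}
  {γ, δ, ε}  = S∖{α, β, ζ}
  {α, β, γ, ε, ζ}  = {α, γ, ε} ∪ {α, β, ζ}
  (now 7)
Round 2: +4 →
  {δ}  = S∖{α, β, γ, ε, ζ}
  {α, β, δ, ζ}  = {β, δ, ζ} ∪ {α, β, ζ}
  {α, γ, δ, ε}  = {γ, δ, ε} ∪ {α, γ, ε}
  {β, γ, δ, ε, ζ}  = {β, δ, ζ} ∪ {γ, δ, ε}
  (now 11)
Round 3 adds 3:
  {α}  = S∖{β, γ, δ, ε, ζ}
  {β, ζ}  = S∖{α, γ, δ, ε}
  {γ, ε}  = S∖{α, β, δ, ζ}
  (now 14)
Round 4. New:
  {α, δ}  = {α} ∪ {δ}
  {β, γ, ε, ζ}  = {γ, ε} ∪ {β, ζ}
  (now 16)
After Round 5 the family is unchanged; done.

Therefore σ(𝒞) = { ∅, {α}, {δ}, {α, δ}, {β, ζ}, {γ, ε}, {α, β, ζ}, {α, γ, ε}, {β, δ, ζ}, {γ, δ, ε}, {α, β, δ, ζ}, {α, γ, δ, ε}, {β, γ, ε, ζ}, {α, β, γ, ε, ζ}, {β, γ, δ, ε, ζ}, S } (|σ(𝒞)| = 16).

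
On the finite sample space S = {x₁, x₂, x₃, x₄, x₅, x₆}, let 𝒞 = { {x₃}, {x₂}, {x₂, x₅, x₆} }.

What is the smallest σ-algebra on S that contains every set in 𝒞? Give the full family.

Answer: σ(𝒞) = { ∅, {x₂}, {x₃}, {x₁, x₄}, {x₂, x₃}, {x₅, x₆}, {x₁, x₂, x₄}, {x₁, x₃, x₄}, {x₂, x₅, x₆}, {x₃, x₅, x₆}, {x₁, x₂, x₃, x₄}, {x₁, x₄, x₅, x₆}, {x₂, x₃, x₅, x₆}, {x₁, x₂, x₄, x₅, x₆}, {x₁, x₃, x₄, x₅, x₆}, S }

Working:
Begin from { ∅, {x₂}, {x₃}, {x₂, x₅, x₆}, S } (that is, 𝒞 plus ∅ and S).
Pass 1. New:
  {x₂, x₃}  = {x₃} ∪ {x₂}
  {x₁, x₃, x₄}  = S∖{x₂, x₅, x₆}
  {x₂, x₃, x₅, x₆}  = {x₃} ∪ {x₂, x₅, x₆}
  {x₁, x₂, x₄, x₅, x₆}  = S∖{x₃}
  {x₁, x₃, x₄, x₅, x₆}  = S∖{x₂}
  — 10 sets.
Pass 2: 3 new —
  {x₁, x₄}  = S∖{x₂, x₃, x₅, x₆}
  {x₁, x₂, x₃, x₄}  = {x₂} ∪ {x₁, x₃, x₄}
  {x₁, x₄, x₅, x₆}  = S∖{x₂, x₃}
  — 13 sets.
Pass 3 adds 2:
  {x₅, x₆}  = S∖{x₁, x₂, x₃, x₄}
  {x₁, x₂, x₄}  = {x₁, x₄} ∪ {x₂}
  — 15 sets.
Pass 4: +1 →
  {x₃, x₅, x₆}  = S∖{x₁, x₂, x₄}
  — 16 sets.
Pass 5: no new sets; the family is a σ-algebra.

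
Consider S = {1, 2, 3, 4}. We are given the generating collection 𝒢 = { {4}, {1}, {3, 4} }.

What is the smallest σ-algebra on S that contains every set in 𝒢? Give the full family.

Take S₀ = 𝒢 ∪ {∅, S} = { {}, {1}, {4}, {3, 4}, S }.
Iteration 1: 5 new —
  {1, 2}  = ᶜ of {3, 4}
  {1, 4}  = {4} ∪ {1}
  {1, 2, 3}  = ᶜ of {4}
  {1, 3, 4}  = {3, 4} ∪ {1}
  {2, 3, 4}  = ᶜ of {1}
  (now 10)
Iteration 2: +3 →
  {2}  = ᶜ of {1, 3, 4}
  {2, 3}  = ᶜ of {1, 4}
  {1, 2, 4}  = {1, 2} ∪ {1, 4}
  (now 13)
Iteration 3. New:
  {3}  = ᶜ of {1, 2, 4}
  {2, 4}  = {4} ∪ {2}
  (now 15)
Iteration 4: 1 new —
  {1, 3}  = ᶜ of {2, 4}
  (now 16)
Iteration 5 adds nothing — fixpoint reached.

Therefore σ(𝒢) = { {}, {1}, {2}, {3}, {4}, {1, 2}, {1, 3}, {1, 4}, {2, 3}, {2, 4}, {3, 4}, {1, 2, 3}, {1, 2, 4}, {1, 3, 4}, {2, 3, 4}, S } (|σ(𝒢)| = 16).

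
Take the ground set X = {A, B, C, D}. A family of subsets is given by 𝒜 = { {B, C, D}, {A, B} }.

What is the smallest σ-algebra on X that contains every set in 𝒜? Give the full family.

Answer: σ(𝒜) = { {}, {A}, {B}, {A, B}, {C, D}, {A, C, D}, {B, C, D}, X }

Working:
Begin from { {}, {A, B}, {B, C, D}, X } (that is, 𝒜 plus ∅ and X).
Iteration 1: +2 →
  {A}  = ᶜ of {B, C, D}
  {C, D}  = ᶜ of {A, B}
  [6 total]
Iteration 2 (1 new):
  {A, C, D}  = {C, D} ∪ {A}
  [7 total]
Iteration 3. New:
  {B}  = ᶜ of {A, C, D}
  [8 total]
Iteration 4: no new sets; the family is a σ-algebra.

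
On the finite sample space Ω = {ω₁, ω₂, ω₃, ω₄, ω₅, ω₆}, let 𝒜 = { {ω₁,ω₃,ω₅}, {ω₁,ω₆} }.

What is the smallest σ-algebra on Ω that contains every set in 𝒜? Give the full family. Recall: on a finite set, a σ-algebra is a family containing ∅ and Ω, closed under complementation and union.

Seed the family with 𝒜 together with ∅ and Ω: { {}, {ω₁,ω₆}, {ω₁,ω₃,ω₅}, Ω }.
Iteration 1 adds 3:
  {ω₂,ω₄,ω₆}  = complement {ω₁,ω₃,ω₅}
  {ω₁,ω₃,ω₅,ω₆}  = {ω₁,ω₃,ω₅} ∪ {ω₁,ω₆}
  {ω₂,ω₃,ω₄,ω₅}  = complement {ω₁,ω₆}
  [7 total]
Iteration 2. New:
  {ω₂,ω₄}  = complement {ω₁,ω₃,ω₅,ω₆}
  {ω₁,ω₂,ω₄,ω₆}  = {ω₂,ω₄,ω₆} ∪ {ω₁,ω₆}
  {ω₁,ω₂,ω₃,ω₄,ω₅}  = {ω₁,ω₃,ω₅} ∪ {ω₂,ω₃,ω₄,ω₅}
  {ω₂,ω₃,ω₄,ω₅,ω₆}  = {ω₂,ω₄,ω₆} ∪ {ω₂,ω₃,ω₄,ω₅}
  [11 total]
Iteration 3: 3 new —
  {ω₁}  = complement {ω₂,ω₃,ω₄,ω₅,ω₆}
  {ω₆}  = complement {ω₁,ω₂,ω₃,ω₄,ω₅}
  {ω₃,ω₅}  = complement {ω₁,ω₂,ω₄,ω₆}
  [14 total]
Iteration 4. New:
  {ω₁,ω₂,ω₄}  = {ω₂,ω₄} ∪ {ω₁}
  {ω₃,ω₅,ω₆}  = {ω₃,ω₅} ∪ {ω₆}
  [16 total]
Iteration 5: no new sets; the family is a σ-algebra.

σ(𝒜) = { {}, {ω₁}, {ω₆}, {ω₁,ω₆}, {ω₂,ω₄}, {ω₃,ω₅}, {ω₁,ω₂,ω₄}, {ω₁,ω₃,ω₅}, {ω₂,ω₄,ω₆}, {ω₃,ω₅,ω₆}, {ω₁,ω₂,ω₄,ω₆}, {ω₁,ω₃,ω₅,ω₆}, {ω₂,ω₃,ω₄,ω₅}, {ω₁,ω₂,ω₃,ω₄,ω₅}, {ω₂,ω₃,ω₄,ω₅,ω₆}, Ω }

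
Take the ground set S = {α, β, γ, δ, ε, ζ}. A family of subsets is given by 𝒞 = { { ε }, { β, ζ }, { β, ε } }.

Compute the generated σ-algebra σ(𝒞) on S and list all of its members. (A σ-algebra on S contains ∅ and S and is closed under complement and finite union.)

Begin from { {}, { ε }, { β, ε }, { β, ζ }, S } (that is, 𝒞 plus ∅ and S).
Step 1. New:
  { β, ε, ζ }  = { β, ε } ∪ { β, ζ }
  { α, γ, δ, ε }  = S∖{ β, ζ }
  { α, γ, δ, ζ }  = S∖{ β, ε }
  { α, β, γ, δ, ζ }  = S∖{ ε }
  |family| = 9
Step 2: +3 →
  { α, γ, δ }  = S∖{ β, ε, ζ }
  { α, β, γ, δ, ε }  = { β, ε } ∪ { α, γ, δ, ε }
  { α, γ, δ, ε, ζ }  = { ε } ∪ { α, γ, δ, ζ }
  |family| = 12
Step 3 (2 new):
  { β }  = S∖{ α, γ, δ, ε, ζ }
  { ζ }  = S∖{ α, β, γ, δ, ε }
  |family| = 14
Step 4 (2 new):
  { ε, ζ }  = { ε } ∪ { ζ }
  { α, β, γ, δ }  = { α, γ, δ } ∪ { β }
  |family| = 16
Step 5 adds nothing — fixpoint reached.

|σ(𝒞)| = 16.  σ(𝒞) = { {}, { β }, { ε }, { ζ }, { β, ε }, { β, ζ }, { ε, ζ }, { α, γ, δ }, { β, ε, ζ }, { α, β, γ, δ }, { α, γ, δ, ε }, { α, γ, δ, ζ }, { α, β, γ, δ, ε }, { α, β, γ, δ, ζ }, { α, γ, δ, ε, ζ }, S }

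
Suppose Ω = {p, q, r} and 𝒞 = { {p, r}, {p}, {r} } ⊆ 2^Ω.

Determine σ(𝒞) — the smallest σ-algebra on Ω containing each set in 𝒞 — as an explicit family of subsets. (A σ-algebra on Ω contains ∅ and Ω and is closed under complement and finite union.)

Take S₀ = 𝒞 ∪ {∅, Ω} = { ∅, {p}, {r}, {p, r}, Ω }.
Step 1: 3 new —
  {q}  = {p, r}ᶜ
  {p, q}  = {r}ᶜ
  {q, r}  = {p}ᶜ
Step 2: stable.

|σ(𝒞)| = 8.  σ(𝒞) = { ∅, {p}, {q}, {r}, {p, q}, {p, r}, {q, r}, Ω }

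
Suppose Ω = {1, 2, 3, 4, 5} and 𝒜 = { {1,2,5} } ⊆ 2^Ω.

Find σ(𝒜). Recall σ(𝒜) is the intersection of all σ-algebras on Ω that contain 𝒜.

Take S₀ = 𝒜 ∪ {∅, Ω} = { {}, {1,2,5}, Ω }.
Iteration 1 adds 1:
  {3,4}  = complement {1,2,5}
  — 4 sets.
Iteration 2: stable.

Therefore σ(𝒜) = { {}, {3,4}, {1,2,5}, Ω } (|σ(𝒜)| = 4).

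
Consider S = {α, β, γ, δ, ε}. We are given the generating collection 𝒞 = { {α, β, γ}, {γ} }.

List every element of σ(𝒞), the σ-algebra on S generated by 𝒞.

σ(𝒞) (8 sets): { {}, {γ}, {α, β}, {δ, ε}, {α, β, γ}, {γ, δ, ε}, {α, β, δ, ε}, S }

Check:
Seed the family with 𝒞 together with ∅ and S: { {}, {γ}, {α, β, γ}, S }.
Iteration 1 adds 2:
  {δ, ε}  = S∖{α, β, γ}
  {α, β, δ, ε}  = S∖{γ}
  (now 6)
Iteration 2: +1 →
  {γ, δ, ε}  = {δ, ε} ∪ {γ}
  (now 7)
Iteration 3. New:
  {α, β}  = S∖{γ, δ, ε}
  (now 8)
Iteration 4: stable.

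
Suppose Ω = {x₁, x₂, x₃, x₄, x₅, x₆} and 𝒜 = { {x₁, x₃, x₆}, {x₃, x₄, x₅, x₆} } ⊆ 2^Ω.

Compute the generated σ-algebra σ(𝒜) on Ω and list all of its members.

Initial family (4 sets): { ∅, {x₁, x₃, x₆}, {x₃, x₄, x₅, x₆}, Ω }.
Pass 1. New:
  {x₁, x₂}  = complement {x₃, x₄, x₅, x₆}
  {x₂, x₄, x₅}  = complement {x₁, x₃, x₆}
  {x₁, x₃, x₄, x₅, x₆}  = {x₁, x₃, x₆} ∪ {x₃, x₄, x₅, x₆}
  |family| = 7
Pass 2. New:
  {x₂}  = complement {x₁, x₃, x₄, x₅, x₆}
  {x₁, x₂, x₃, x₆}  = {x₁, x₂} ∪ {x₁, x₃, x₆}
  {x₁, x₂, x₄, x₅}  = {x₁, x₂} ∪ {x₂, x₄, x₅}
  {x₂, x₃, x₄, x₅, x₆}  = {x₃, x₄, x₅, x₆} ∪ {x₂, x₄, x₅}
  |family| = 11
Pass 3 (3 new):
  {x₁}  = complement {x₂, x₃, x₄, x₅, x₆}
  {x₃, x₆}  = complement {x₁, x₂, x₄, x₅}
  {x₄, x₅}  = complement {x₁, x₂, x₃, x₆}
  |family| = 14
Pass 4 (2 new):
  {x₁, x₄, x₅}  = {x₄, x₅} ∪ {x₁}
  {x₂, x₃, x₆}  = {x₃, x₆} ∪ {x₂}
  |family| = 16
After Pass 5 the family is unchanged; done.

σ(𝒜) = { ∅, {x₁}, {x₂}, {x₁, x₂}, {x₃, x₆}, {x₄, x₅}, {x₁, x₃, x₆}, {x₁, x₄, x₅}, {x₂, x₃, x₆}, {x₂, x₄, x₅}, {x₁, x₂, x₃, x₆}, {x₁, x₂, x₄, x₅}, {x₃, x₄, x₅, x₆}, {x₁, x₃, x₄, x₅, x₆}, {x₂, x₃, x₄, x₅, x₆}, Ω }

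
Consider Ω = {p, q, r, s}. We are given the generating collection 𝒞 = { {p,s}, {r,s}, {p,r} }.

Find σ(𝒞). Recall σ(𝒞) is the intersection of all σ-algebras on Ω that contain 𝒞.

|σ(𝒞)| = 16.  σ(𝒞) = { ∅, {p}, {q}, {r}, {s}, {p,q}, {p,r}, {p,s}, {q,r}, {q,s}, {r,s}, {p,q,r}, {p,q,s}, {p,r,s}, {q,r,s}, Ω }

Trace:
Start: 𝒞 ∪ {∅, Ω} = { ∅, {p,r}, {p,s}, {r,s}, Ω }.
Round 1. New:
  {p,q}  = Ω∖{r,s}
  {q,r}  = Ω∖{p,s}
  {q,s}  = Ω∖{p,r}
  {p,r,s}  = {r,s} ∪ {p,s}
  (now 9)
Round 2 adds 4:
  {q}  = Ω∖{p,r,s}
  {p,q,r}  = {p,q} ∪ {q,r}
  {p,q,s}  = {p,q} ∪ {p,s}
  {q,r,s}  = {r,s} ∪ {q,r}
  (now 13)
Round 3 (3 new):
  {p}  = Ω∖{q,r,s}
  {r}  = Ω∖{p,q,s}
  {s}  = Ω∖{p,q,r}
  (now 16)
After Round 4 the family is unchanged; done.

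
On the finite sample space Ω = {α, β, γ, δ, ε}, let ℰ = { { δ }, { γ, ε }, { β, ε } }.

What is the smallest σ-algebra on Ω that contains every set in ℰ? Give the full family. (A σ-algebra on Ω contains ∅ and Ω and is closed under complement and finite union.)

σ(ℰ) = { ∅, { α }, { β }, { γ }, { δ }, { ε }, { α, β }, { α, γ }, { α, δ }, { α, ε }, { β, γ }, { β, δ }, { β, ε }, { γ, δ }, { γ, ε }, { δ, ε }, { α, β, γ }, { α, β, δ }, { α, β, ε }, { α, γ, δ }, { α, γ, ε }, { α, δ, ε }, { β, γ, δ }, { β, γ, ε }, { β, δ, ε }, { γ, δ, ε }, { α, β, γ, δ }, { α, β, γ, ε }, { α, β, δ, ε }, { α, γ, δ, ε }, { β, γ, δ, ε }, Ω }

Derivation:
Take S₀ = ℰ ∪ {∅, Ω} = { ∅, { δ }, { β, ε }, { γ, ε }, Ω }.
Step 1. New:
  { α, β, δ }  = Ω∖{ γ, ε }
  { α, γ, δ }  = Ω∖{ β, ε }
  { β, γ, ε }  = { β, ε } ∪ { γ, ε }
  { β, δ, ε }  = { β, ε } ∪ { δ }
  { γ, δ, ε }  = { δ } ∪ { γ, ε }
  { α, β, γ, ε }  = Ω∖{ δ }
  — 11 sets.
Step 2. New:
  { α, β }  = Ω∖{ γ, δ, ε }
  { α, γ }  = Ω∖{ β, δ, ε }
  { α, δ }  = Ω∖{ β, γ, ε }
  { α, β, γ, δ }  = { α, β, δ } ∪ { α, γ, δ }
  { α, β, δ, ε }  = { β, ε } ∪ { α, β, δ }
  { α, γ, δ, ε }  = { γ, δ, ε } ∪ { α, γ, δ }
  { β, γ, δ, ε }  = { β, ε } ∪ { γ, δ, ε }
  — 18 sets.
Step 3 adds 7:
  { α }  = Ω∖{ β, γ, δ, ε }
  { β }  = Ω∖{ α, γ, δ, ε }
  { γ }  = Ω∖{ α, β, δ, ε }
  { ε }  = Ω∖{ α, β, γ, δ }
  { α, β, γ }  = { α, β } ∪ { α, γ }
  { α, β, ε }  = { β, ε } ∪ { α, β }
  { α, γ, ε }  = { α, γ } ∪ { γ, ε }
  — 25 sets.
Step 4 (6 new):
  { α, ε }  = { ε } ∪ { α }
  { β, γ }  = { β } ∪ { γ }
  { β, δ }  = Ω∖{ α, γ, ε }
  { γ, δ }  = Ω∖{ α, β, ε }
  { δ, ε }  = Ω∖{ α, β, γ }
  { α, δ, ε }  = { ε } ∪ { α, δ }
  — 31 sets.
Step 5: +1 →
  { β, γ, δ }  = Ω∖{ α, ε }
  — 32 sets.
Step 6: no new sets; the family is a σ-algebra.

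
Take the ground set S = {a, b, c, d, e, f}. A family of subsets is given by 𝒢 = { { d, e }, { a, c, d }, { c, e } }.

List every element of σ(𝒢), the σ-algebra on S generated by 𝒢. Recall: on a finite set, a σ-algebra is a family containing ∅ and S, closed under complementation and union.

σ(𝒢) = { {}, { a }, { c }, { d }, { e }, { a, c }, { a, d }, { a, e }, { b, f }, { c, d }, { c, e }, { d, e }, { a, b, f }, { a, c, d }, { a, c, e }, { a, d, e }, { b, c, f }, { b, d, f }, { b, e, f }, { c, d, e }, { a, b, c, f }, { a, b, d, f }, { a, b, e, f }, { a, c, d, e }, { b, c, d, f }, { b, c, e, f }, { b, d, e, f }, { a, b, c, d, f }, { a, b, c, e, f }, { a, b, d, e, f }, { b, c, d, e, f }, S }

Derivation:
Begin from { {}, { c, e }, { d, e }, { a, c, d }, S } (that is, 𝒢 plus ∅ and S).
Pass 1 (5 new):
  { b, e, f }  = complement { a, c, d }
  { c, d, e }  = { d, e } ∪ { c, e }
  { a, b, c, f }  = complement { d, e }
  { a, b, d, f }  = complement { c, e }
  { a, c, d, e }  = { d, e } ∪ { a, c, d }
Pass 2 adds 8:
  { b, f }  = complement { a, c, d, e }
  { a, b, f }  = complement { c, d, e }
  { b, c, e, f }  = { b, e, f } ∪ { c, e }
  { b, d, e, f }  = { b, e, f } ∪ { d, e }
  { a, b, c, d, f }  = { a, b, d, f } ∪ { a, b, c, f }
  { a, b, c, e, f }  = { b, e, f } ∪ { a, b, c, f }
  { a, b, d, e, f }  = { a, b, d, f } ∪ { b, e, f }
  { b, c, d, e, f }  = { c, d, e } ∪ { b, e, f }
Pass 3. New:
  { a }  = complement { b, c, d, e, f }
  { c }  = complement { a, b, d, e, f }
  { d }  = complement { a, b, c, e, f }
  { e }  = complement { a, b, c, d, f }
  { a, c }  = complement { b, d, e, f }
  { a, d }  = complement { b, c, e, f }
  { a, b, e, f }  = { a, b, f } ∪ { b, e, f }
Pass 4 (6 new):
  { a, e }  = { a } ∪ { e }
  { c, d }  = complement { a, b, e, f }
  { a, c, e }  = { a } ∪ { c, e }
  { a, d, e }  = { a } ∪ { d, e }
  { b, c, f }  = { b, f } ∪ { c }
  { b, d, f }  = { b, f } ∪ { d }
Pass 5 (1 new):
  { b, c, d, f }  = complement { a, e }
Pass 6: no new sets; the family is a σ-algebra.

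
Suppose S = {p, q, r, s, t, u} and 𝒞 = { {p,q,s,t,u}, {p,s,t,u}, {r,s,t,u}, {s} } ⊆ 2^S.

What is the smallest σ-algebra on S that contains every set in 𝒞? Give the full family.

Answer: σ(𝒞) = { {}, {p}, {q}, {r}, {s}, {p,q}, {p,r}, {p,s}, {q,r}, {q,s}, {r,s}, {t,u}, {p,q,r}, {p,q,s}, {p,r,s}, {p,t,u}, {q,r,s}, {q,t,u}, {r,t,u}, {s,t,u}, {p,q,r,s}, {p,q,t,u}, {p,r,t,u}, {p,s,t,u}, {q,r,t,u}, {q,s,t,u}, {r,s,t,u}, {p,q,r,t,u}, {p,q,s,t,u}, {p,r,s,t,u}, {q,r,s,t,u}, S }

Derivation:
Initial family (6 sets): { {}, {s}, {p,s,t,u}, {r,s,t,u}, {p,q,s,t,u}, S }.
Pass 1 adds 5:
  {r}  = {p,q,s,t,u}ᶜ
  {p,q}  = {r,s,t,u}ᶜ
  {q,r}  = {p,s,t,u}ᶜ
  {p,q,r,t,u}  = {s}ᶜ
  {p,r,s,t,u}  = {r,s,t,u} ∪ {p,s,t,u}
  (now 11)
Pass 2 adds 6:
  {q}  = {p,r,s,t,u}ᶜ
  {r,s}  = {r} ∪ {s}
  {p,q,r}  = {p,q} ∪ {r}
  {p,q,s}  = {p,q} ∪ {s}
  {q,r,s}  = {q,r} ∪ {s}
  {q,r,s,t,u}  = {r,s,t,u} ∪ {q,r}
  (now 17)
Pass 3. New:
  {p}  = {q,r,s,t,u}ᶜ
  {q,s}  = {s} ∪ {q}
  {p,t,u}  = {q,r,s}ᶜ
  {r,t,u}  = {p,q,s}ᶜ
  {s,t,u}  = {p,q,r}ᶜ
  {p,q,r,s}  = {r} ∪ {p,q,s}
  {p,q,t,u}  = {r,s}ᶜ
  (now 24)
Pass 4 adds 7:
  {p,r}  = {p} ∪ {r}
  {p,s}  = {p} ∪ {s}
  {t,u}  = {p,q,r,s}ᶜ
  {p,r,s}  = {r,s} ∪ {p}
  {p,r,t,u}  = {q,s}ᶜ
  {q,r,t,u}  = {q} ∪ {r,t,u}
  {q,s,t,u}  = {q} ∪ {s,t,u}
  (now 31)
Pass 5 (1 new):
  {q,t,u}  = {p,r,s}ᶜ
  (now 32)
Pass 6: closed — nothing new.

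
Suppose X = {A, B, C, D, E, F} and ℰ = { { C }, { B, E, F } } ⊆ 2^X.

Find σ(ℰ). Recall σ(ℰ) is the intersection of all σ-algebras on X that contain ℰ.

σ(ℰ) (8 sets): { {}, { C }, { A, D }, { A, C, D }, { B, E, F }, { B, C, E, F }, { A, B, D, E, F }, X }

Check:
Initial family (4 sets): { {}, { C }, { B, E, F }, X }.
Step 1 adds 3:
  { A, C, D }  = X∖{ B, E, F }
  { B, C, E, F }  = { C } ∪ { B, E, F }
  { A, B, D, E, F }  = X∖{ C }
  (now 7)
Step 2 (1 new):
  { A, D }  = X∖{ B, C, E, F }
  (now 8)
Step 3 adds nothing — fixpoint reached.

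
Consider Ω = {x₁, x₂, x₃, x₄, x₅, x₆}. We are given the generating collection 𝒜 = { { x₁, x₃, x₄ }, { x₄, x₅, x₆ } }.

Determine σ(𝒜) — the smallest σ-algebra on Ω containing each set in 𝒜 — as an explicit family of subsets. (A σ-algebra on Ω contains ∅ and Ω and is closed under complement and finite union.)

σ(𝒜) = { ∅, { x₂ }, { x₄ }, { x₁, x₃ }, { x₂, x₄ }, { x₅, x₆ }, { x₁, x₂, x₃ }, { x₁, x₃, x₄ }, { x₂, x₅, x₆ }, { x₄, x₅, x₆ }, { x₁, x₂, x₃, x₄ }, { x₁, x₃, x₅, x₆ }, { x₂, x₄, x₅, x₆ }, { x₁, x₂, x₃, x₅, x₆ }, { x₁, x₃, x₄, x₅, x₆ }, Ω }

Trace:
Start: 𝒜 ∪ {∅, Ω} = { ∅, { x₁, x₃, x₄ }, { x₄, x₅, x₆ }, Ω }.
Iteration 1: +3 →
  { x₁, x₂, x₃ }  = ᶜ of { x₄, x₅, x₆ }
  { x₂, x₅, x₆ }  = ᶜ of { x₁, x₃, x₄ }
  { x₁, x₃, x₄, x₅, x₆ }  = { x₁, x₃, x₄ } ∪ { x₄, x₅, x₆ }
  |family| = 7
Iteration 2 adds 4:
  { x₂ }  = ᶜ of { x₁, x₃, x₄, x₅, x₆ }
  { x₁, x₂, x₃, x₄ }  = { x₁, x₃, x₄ } ∪ { x₁, x₂, x₃ }
  { x₂, x₄, x₅, x₆ }  = { x₂, x₅, x₆ } ∪ { x₄, x₅, x₆ }
  { x₁, x₂, x₃, x₅, x₆ }  = { x₁, x₂, x₃ } ∪ { x₂, x₅, x₆ }
  |family| = 11
Iteration 3: +3 →
  { x₄ }  = ᶜ of { x₁, x₂, x₃, x₅, x₆ }
  { x₁, x₃ }  = ᶜ of { x₂, x₄, x₅, x₆ }
  { x₅, x₆ }  = ᶜ of { x₁, x₂, x₃, x₄ }
  |family| = 14
Iteration 4: 2 new —
  { x₂, x₄ }  = { x₄ } ∪ { x₂ }
  { x₁, x₃, x₅, x₆ }  = { x₅, x₆ } ∪ { x₁, x₃ }
  |family| = 16
Iteration 5 adds nothing — fixpoint reached.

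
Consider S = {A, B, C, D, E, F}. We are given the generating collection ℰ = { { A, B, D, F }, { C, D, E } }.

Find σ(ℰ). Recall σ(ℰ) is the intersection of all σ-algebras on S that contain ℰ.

Seed the family with ℰ together with ∅ and S: { {}, { C, D, E }, { A, B, D, F }, S }.
Iteration 1: +2 →
  { C, E }  = ᶜ of { A, B, D, F }
  { A, B, F }  = ᶜ of { C, D, E }
  — 6 sets.
Iteration 2 adds 1:
  { A, B, C, E, F }  = { C, E } ∪ { A, B, F }
  — 7 sets.
Iteration 3 (1 new):
  { D }  = ᶜ of { A, B, C, E, F }
  — 8 sets.
Iteration 4: stable.

Hence σ(ℰ) has 8 members: { {}, { D }, { C, E }, { A, B, F }, { C, D, E }, { A, B, D, F }, { A, B, C, E, F }, S }.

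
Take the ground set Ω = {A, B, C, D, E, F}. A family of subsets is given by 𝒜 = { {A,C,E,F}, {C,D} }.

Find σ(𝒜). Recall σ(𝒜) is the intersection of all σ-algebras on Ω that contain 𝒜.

σ(𝒜) = { {}, {B}, {C}, {D}, {B,C}, {B,D}, {C,D}, {A,E,F}, {B,C,D}, {A,B,E,F}, {A,C,E,F}, {A,D,E,F}, {A,B,C,E,F}, {A,B,D,E,F}, {A,C,D,E,F}, Ω }

Trace:
Initial family (4 sets): { {}, {C,D}, {A,C,E,F}, Ω }.
Round 1 (3 new):
  {B,D}  = {A,C,E,F}ᶜ
  {A,B,E,F}  = {C,D}ᶜ
  {A,C,D,E,F}  = {C,D} ∪ {A,C,E,F}
Round 2: 4 new —
  {B}  = {A,C,D,E,F}ᶜ
  {B,C,D}  = {C,D} ∪ {B,D}
  {A,B,C,E,F}  = {A,C,E,F} ∪ {A,B,E,F}
  {A,B,D,E,F}  = {B,D} ∪ {A,B,E,F}
Round 3 adds 3:
  {C}  = {A,B,D,E,F}ᶜ
  {D}  = {A,B,C,E,F}ᶜ
  {A,E,F}  = {B,C,D}ᶜ
Round 4: +2 →
  {B,C}  = {C} ∪ {B}
  {A,D,E,F}  = {A,E,F} ∪ {D}
Round 5: closed — nothing new.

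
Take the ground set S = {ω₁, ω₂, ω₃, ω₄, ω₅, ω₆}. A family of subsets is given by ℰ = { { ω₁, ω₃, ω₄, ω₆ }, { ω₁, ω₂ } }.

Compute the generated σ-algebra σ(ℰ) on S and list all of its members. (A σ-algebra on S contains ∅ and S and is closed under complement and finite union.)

|σ(ℰ)| = 16.  σ(ℰ) = { {}, { ω₁ }, { ω₂ }, { ω₅ }, { ω₁, ω₂ }, { ω₁, ω₅ }, { ω₂, ω₅ }, { ω₁, ω₂, ω₅ }, { ω₃, ω₄, ω₆ }, { ω₁, ω₃, ω₄, ω₆ }, { ω₂, ω₃, ω₄, ω₆ }, { ω₃, ω₄, ω₅, ω₆ }, { ω₁, ω₂, ω₃, ω₄, ω₆ }, { ω₁, ω₃, ω₄, ω₅, ω₆ }, { ω₂, ω₃, ω₄, ω₅, ω₆ }, S }

Derivation:
Begin from { {}, { ω₁, ω₂ }, { ω₁, ω₃, ω₄, ω₆ }, S } (that is, ℰ plus ∅ and S).
Round 1 (3 new):
  { ω₂, ω₅ }  = { ω₁, ω₃, ω₄, ω₆ }ᶜ
  { ω₃, ω₄, ω₅, ω₆ }  = { ω₁, ω₂ }ᶜ
  { ω₁, ω₂, ω₃, ω₄, ω₆ }  = { ω₁, ω₂ } ∪ { ω₁, ω₃, ω₄, ω₆ }
  (now 7)
Round 2: 4 new —
  { ω₅ }  = { ω₁, ω₂, ω₃, ω₄, ω₆ }ᶜ
  { ω₁, ω₂, ω₅ }  = { ω₂, ω₅ } ∪ { ω₁, ω₂ }
  { ω₁, ω₃, ω₄, ω₅, ω₆ }  = { ω₁, ω₃, ω₄, ω₆ } ∪ { ω₃, ω₄, ω₅, ω₆ }
  { ω₂, ω₃, ω₄, ω₅, ω₆ }  = { ω₂, ω₅ } ∪ { ω₃, ω₄, ω₅, ω₆ }
  (now 11)
Round 3 adds 3:
  { ω₁ }  = { ω₂, ω₃, ω₄, ω₅, ω₆ }ᶜ
  { ω₂ }  = { ω₁, ω₃, ω₄, ω₅, ω₆ }ᶜ
  { ω₃, ω₄, ω₆ }  = { ω₁, ω₂, ω₅ }ᶜ
  (now 14)
Round 4 (2 new):
  { ω₁, ω₅ }  = { ω₅ } ∪ { ω₁ }
  { ω₂, ω₃, ω₄, ω₆ }  = { ω₃, ω₄, ω₆ } ∪ { ω₂ }
  (now 16)
Round 5: no new sets; the family is a σ-algebra.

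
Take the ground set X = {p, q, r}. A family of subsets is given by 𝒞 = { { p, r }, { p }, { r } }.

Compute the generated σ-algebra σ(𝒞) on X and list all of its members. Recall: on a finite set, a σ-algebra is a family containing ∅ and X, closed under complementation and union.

Begin from { {}, { p }, { r }, { p, r }, X } (that is, 𝒞 plus ∅ and X).
Round 1. New:
  { q }  = X∖{ p, r }
  { p, q }  = X∖{ r }
  { q, r }  = X∖{ p }
  |family| = 8
After Round 2 the family is unchanged; done.

Hence σ(𝒞) has 8 members: { {}, { p }, { q }, { r }, { p, q }, { p, r }, { q, r }, X }.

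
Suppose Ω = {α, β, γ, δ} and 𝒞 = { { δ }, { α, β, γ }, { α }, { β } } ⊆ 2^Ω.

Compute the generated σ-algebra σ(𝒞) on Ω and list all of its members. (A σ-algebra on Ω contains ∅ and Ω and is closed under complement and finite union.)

Seed the family with 𝒞 together with ∅ and Ω: { {  }, { α }, { β }, { δ }, { α, β, γ }, Ω }.
Step 1: +5 →
  { α, β }  = { β } ∪ { α }
  { α, δ }  = { δ } ∪ { α }
  { β, δ }  = { δ } ∪ { β }
  { α, γ, δ }  = Ω∖{ β }
  { β, γ, δ }  = Ω∖{ α }
Step 2: 4 new —
  { α, γ }  = Ω∖{ β, δ }
  { β, γ }  = Ω∖{ α, δ }
  { γ, δ }  = Ω∖{ α, β }
  { α, β, δ }  = { α, β } ∪ { α, δ }
Step 3: 1 new —
  { γ }  = Ω∖{ α, β, δ }
Step 4: no new sets; the family is a σ-algebra.

Hence σ(𝒞) has 16 members: { {  }, { α }, { β }, { γ }, { δ }, { α, β }, { α, γ }, { α, δ }, { β, γ }, { β, δ }, { γ, δ }, { α, β, γ }, { α, β, δ }, { α, γ, δ }, { β, γ, δ }, Ω }.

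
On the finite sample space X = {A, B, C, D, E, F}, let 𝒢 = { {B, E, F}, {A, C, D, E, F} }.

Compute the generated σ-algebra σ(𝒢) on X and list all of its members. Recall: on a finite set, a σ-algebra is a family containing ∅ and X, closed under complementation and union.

|σ(𝒢)| = 8.  σ(𝒢) = { {}, {B}, {E, F}, {A, C, D}, {B, E, F}, {A, B, C, D}, {A, C, D, E, F}, X }

Derivation:
Begin from { {}, {B, E, F}, {A, C, D, E, F}, X } (that is, 𝒢 plus ∅ and X).
Iteration 1: 2 new —
  {B}  = ᶜ of {A, C, D, E, F}
  {A, C, D}  = ᶜ of {B, E, F}
  [6 total]
Iteration 2: +1 →
  {A, B, C, D}  = {A, C, D} ∪ {B}
  [7 total]
Iteration 3. New:
  {E, F}  = ᶜ of {A, B, C, D}
  [8 total]
Iteration 4: stable.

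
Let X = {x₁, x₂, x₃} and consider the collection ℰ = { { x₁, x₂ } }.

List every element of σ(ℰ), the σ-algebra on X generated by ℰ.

Answer: σ(ℰ) = { {}, { x₃ }, { x₁, x₂ }, X }

Derivation:
Initial family (3 sets): { {}, { x₁, x₂ }, X }.
Iteration 1: 1 new —
  { x₃ }  = { x₁, x₂ }ᶜ
  — 4 sets.
Iteration 2 adds nothing — fixpoint reached.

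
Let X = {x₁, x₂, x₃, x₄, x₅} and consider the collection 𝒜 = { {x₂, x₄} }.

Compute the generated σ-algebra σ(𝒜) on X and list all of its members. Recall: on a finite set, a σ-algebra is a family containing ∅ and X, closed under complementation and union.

|σ(𝒜)| = 4.  σ(𝒜) = { ∅, {x₂, x₄}, {x₁, x₃, x₅}, X }

Working:
Take S₀ = 𝒜 ∪ {∅, X} = { ∅, {x₂, x₄}, X }.
Round 1: +1 →
  {x₁, x₃, x₅}  = X∖{x₂, x₄}
  [4 total]
Round 2: closed — nothing new.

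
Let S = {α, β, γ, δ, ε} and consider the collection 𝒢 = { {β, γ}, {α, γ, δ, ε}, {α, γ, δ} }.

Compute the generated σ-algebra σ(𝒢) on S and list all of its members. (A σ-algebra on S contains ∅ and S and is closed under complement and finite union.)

Seed the family with 𝒢 together with ∅ and S: { ∅, {β, γ}, {α, γ, δ}, {α, γ, δ, ε}, S }.
Round 1: 4 new —
  {β}  = complement {α, γ, δ, ε}
  {β, ε}  = complement {α, γ, δ}
  {α, δ, ε}  = complement {β, γ}
  {α, β, γ, δ}  = {α, γ, δ} ∪ {β, γ}
Round 2 (3 new):
  {ε}  = complement {α, β, γ, δ}
  {β, γ, ε}  = {β, ε} ∪ {β, γ}
  {α, β, δ, ε}  = {α, δ, ε} ∪ {β, ε}
Round 3 adds 2:
  {γ}  = complement {α, β, δ, ε}
  {α, δ}  = complement {β, γ, ε}
Round 4: 2 new —
  {γ, ε}  = {γ} ∪ {ε}
  {α, β, δ}  = {α, δ} ∪ {β}
Round 5 adds nothing — fixpoint reached.

|σ(𝒢)| = 16.  σ(𝒢) = { ∅, {β}, {γ}, {ε}, {α, δ}, {β, γ}, {β, ε}, {γ, ε}, {α, β, δ}, {α, γ, δ}, {α, δ, ε}, {β, γ, ε}, {α, β, γ, δ}, {α, β, δ, ε}, {α, γ, δ, ε}, S }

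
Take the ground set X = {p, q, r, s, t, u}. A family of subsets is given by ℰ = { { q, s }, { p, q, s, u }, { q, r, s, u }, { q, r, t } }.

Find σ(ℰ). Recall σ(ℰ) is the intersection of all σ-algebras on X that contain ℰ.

|σ(ℰ)| = 64.  σ(ℰ) = { {  }, { p }, { q }, { r }, { s }, { t }, { u }, { p, q }, { p, r }, { p, s }, { p, t }, { p, u }, { q, r }, { q, s }, { q, t }, { q, u }, { r, s }, { r, t }, { r, u }, { s, t }, { s, u }, { t, u }, { p, q, r }, { p, q, s }, { p, q, t }, { p, q, u }, { p, r, s }, { p, r, t }, { p, r, u }, { p, s, t }, { p, s, u }, { p, t, u }, { q, r, s }, { q, r, t }, { q, r, u }, { q, s, t }, { q, s, u }, { q, t, u }, { r, s, t }, { r, s, u }, { r, t, u }, { s, t, u }, { p, q, r, s }, { p, q, r, t }, { p, q, r, u }, { p, q, s, t }, { p, q, s, u }, { p, q, t, u }, { p, r, s, t }, { p, r, s, u }, { p, r, t, u }, { p, s, t, u }, { q, r, s, t }, { q, r, s, u }, { q, r, t, u }, { q, s, t, u }, { r, s, t, u }, { p, q, r, s, t }, { p, q, r, s, u }, { p, q, r, t, u }, { p, q, s, t, u }, { p, r, s, t, u }, { q, r, s, t, u }, X }

Derivation:
Start: ℰ ∪ {∅, X} = { {  }, { q, s }, { q, r, t }, { p, q, s, u }, { q, r, s, u }, X }.
Pass 1: 7 new —
  { p, t }  = complement { q, r, s, u }
  { r, t }  = complement { p, q, s, u }
  { p, s, u }  = complement { q, r, t }
  { p, r, t, u }  = complement { q, s }
  { q, r, s, t }  = { q, r, t } ∪ { q, s }
  { p, q, r, s, u }  = { p, q, s, u } ∪ { q, r, s, u }
  { q, r, s, t, u }  = { q, r, t } ∪ { q, r, s, u }
Pass 2 adds 11:
  { p }  = complement { q, r, s, t, u }
  { t }  = complement { p, q, r, s, u }
  { p, u }  = complement { q, r, s, t }
  { p, r, t }  = { p, t } ∪ { r, t }
  { p, q, r, t }  = { q, r, t } ∪ { p, t }
  { p, q, s, t }  = { p, t } ∪ { q, s }
  { p, s, t, u }  = { p, s, u } ∪ { p, t }
  { p, q, r, s, t }  = { q, r, s, t } ∪ { p, t }
  { p, q, r, t, u }  = { p, r, t, u } ∪ { q, r, t }
  { p, q, s, t, u }  = { p, q, s, u } ∪ { p, t }
  { p, r, s, t, u }  = { p, r, t, u } ∪ { p, s, u }
Pass 3. New:
  { q }  = complement { p, r, s, t, u }
  { r }  = complement { p, q, s, t, u }
  { s }  = complement { p, q, r, t, u }
  { u }  = complement { p, q, r, s, t }
  { q, r }  = complement { p, s, t, u }
  { r, u }  = complement { p, q, s, t }
  { s, u }  = complement { p, q, r, t }
  { p, q, s }  = { q, s } ∪ { p }
  { p, t, u }  = { p, u } ∪ { p, t }
  { q, s, t }  = { q, s } ∪ { t }
  { q, s, u }  = complement { p, r, t }
Pass 4: 27 new —
  { p, q }  = { p } ∪ { q }
  { p, r }  = { p } ∪ { r }
  { p, s }  = { p } ∪ { s }
  { q, t }  = { q } ∪ { t }
  { q, u }  = { q } ∪ { u }
  { r, s }  = { r } ∪ { s }
  { s, t }  = { t } ∪ { s }
  { t, u }  = { u } ∪ { t }
  { p, q, r }  = { p } ∪ { q, r }
  { p, q, t }  = { q } ∪ { p, t }
  { p, q, u }  = { p, u } ∪ { q }
  { p, r, u }  = complement { q, s, t }
  { p, s, t }  = { p, t } ∪ { s }
  { q, r, s }  = complement { p, t, u }
  { q, r, u }  = { q } ∪ { r, u }
  { r, s, t }  = { r, t } ∪ { s }
  { r, s, u }  = { r } ∪ { s, u }
  { r, t, u }  = complement { p, q, s }
  { s, t, u }  = { t } ∪ { s, u }
  { p, q, r, s }  = { p, q, s } ∪ { r }
  { p, q, r, u }  = { p, u } ∪ { q, r }
  { p, q, t, u }  = { q } ∪ { p, t, u }
  { p, r, s, t }  = { p, r, t } ∪ { s }
  { p, r, s, u }  = { p, s, u } ∪ { r }
  { q, r, t, u }  = { u } ∪ { q, r, t }
  { q, s, t, u }  = { q, s, u } ∪ { t }
  { r, s, t, u }  = { r, t } ∪ { s, u }
Pass 5. New:
  { p, r, s }  = { r, s } ∪ { p, s }
  { q, t, u }  = { q, t } ∪ { t, u }
Pass 6: already closed under ᶜ and ∪.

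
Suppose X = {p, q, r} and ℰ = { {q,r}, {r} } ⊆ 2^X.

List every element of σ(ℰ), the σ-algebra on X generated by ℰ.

|σ(ℰ)| = 8.  σ(ℰ) = { ∅, {p}, {q}, {r}, {p,q}, {p,r}, {q,r}, X }

Working:
Start: ℰ ∪ {∅, X} = { ∅, {r}, {q,r}, X }.
Pass 1: +2 →
  {p}  = {q,r}ᶜ
  {p,q}  = {r}ᶜ
  [6 total]
Pass 2: +1 →
  {p,r}  = {r} ∪ {p}
  [7 total]
Pass 3 adds 1:
  {q}  = {p,r}ᶜ
  [8 total]
Pass 4: no new sets; the family is a σ-algebra.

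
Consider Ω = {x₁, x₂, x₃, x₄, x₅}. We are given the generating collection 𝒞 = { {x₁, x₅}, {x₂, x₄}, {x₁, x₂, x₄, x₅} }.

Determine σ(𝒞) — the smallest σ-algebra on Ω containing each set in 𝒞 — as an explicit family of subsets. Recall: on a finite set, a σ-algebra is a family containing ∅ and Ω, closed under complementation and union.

Initial family (5 sets): { {}, {x₁, x₅}, {x₂, x₄}, {x₁, x₂, x₄, x₅}, Ω }.
Iteration 1 adds 3:
  {x₃}  = ᶜ of {x₁, x₂, x₄, x₅}
  {x₁, x₃, x₅}  = ᶜ of {x₂, x₄}
  {x₂, x₃, x₄}  = ᶜ of {x₁, x₅}
  — 8 sets.
Iteration 2 adds nothing — fixpoint reached.

Hence σ(𝒞) has 8 members: { {}, {x₃}, {x₁, x₅}, {x₂, x₄}, {x₁, x₃, x₅}, {x₂, x₃, x₄}, {x₁, x₂, x₄, x₅}, Ω }.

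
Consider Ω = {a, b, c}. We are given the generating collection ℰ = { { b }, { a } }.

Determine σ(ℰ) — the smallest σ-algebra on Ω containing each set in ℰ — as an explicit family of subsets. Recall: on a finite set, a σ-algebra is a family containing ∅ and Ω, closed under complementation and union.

σ(ℰ) = { {  }, { a }, { b }, { c }, { a, b }, { a, c }, { b, c }, Ω }

Trace:
Seed the family with ℰ together with ∅ and Ω: { {  }, { a }, { b }, Ω }.
Pass 1. New:
  { a, b }  = { b } ∪ { a }
  { a, c }  = ᶜ of { b }
  { b, c }  = ᶜ of { a }
  (now 7)
Pass 2: 1 new —
  { c }  = ᶜ of { a, b }
  (now 8)
Pass 3 adds nothing — fixpoint reached.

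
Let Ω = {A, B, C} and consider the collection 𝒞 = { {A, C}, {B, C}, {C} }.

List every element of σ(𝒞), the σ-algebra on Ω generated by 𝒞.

Seed the family with 𝒞 together with ∅ and Ω: { {}, {C}, {A, C}, {B, C}, Ω }.
Iteration 1: 3 new —
  {A}  = {B, C}ᶜ
  {B}  = {A, C}ᶜ
  {A, B}  = {C}ᶜ
  (now 8)
Iteration 2: stable.

Therefore σ(𝒞) = { {}, {A}, {B}, {C}, {A, B}, {A, C}, {B, C}, Ω } (|σ(𝒞)| = 8).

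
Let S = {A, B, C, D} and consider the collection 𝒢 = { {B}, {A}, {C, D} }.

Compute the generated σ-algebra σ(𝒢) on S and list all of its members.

Begin from { {}, {A}, {B}, {C, D}, S } (that is, 𝒢 plus ∅ and S).
Step 1. New:
  {A, B}  = S∖{C, D}
  {A, C, D}  = S∖{B}
  {B, C, D}  = S∖{A}
  |family| = 8
Step 2: already closed under ᶜ and ∪.

|σ(𝒢)| = 8.  σ(𝒢) = { {}, {A}, {B}, {A, B}, {C, D}, {A, C, D}, {B, C, D}, S }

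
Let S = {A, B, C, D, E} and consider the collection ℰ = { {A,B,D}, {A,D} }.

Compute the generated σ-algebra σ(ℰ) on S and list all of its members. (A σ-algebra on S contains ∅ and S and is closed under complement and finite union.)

σ(ℰ) = { {}, {B}, {A,D}, {C,E}, {A,B,D}, {B,C,E}, {A,C,D,E}, S }

Check:
Take S₀ = ℰ ∪ {∅, S} = { {}, {A,D}, {A,B,D}, S }.
Round 1 adds 2:
  {C,E}  = complement {A,B,D}
  {B,C,E}  = complement {A,D}
  |family| = 6
Round 2: 1 new —
  {A,C,D,E}  = {A,D} ∪ {C,E}
  |family| = 7
Round 3: 1 new —
  {B}  = complement {A,C,D,E}
  |family| = 8
Round 4: no new sets; the family is a σ-algebra.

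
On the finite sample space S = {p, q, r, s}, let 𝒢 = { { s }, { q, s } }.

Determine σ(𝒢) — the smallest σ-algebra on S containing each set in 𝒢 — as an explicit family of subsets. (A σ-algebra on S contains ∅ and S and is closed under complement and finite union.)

Initial family (4 sets): { {}, { s }, { q, s }, S }.
Pass 1 adds 2:
  { p, r }  = ᶜ of { q, s }
  { p, q, r }  = ᶜ of { s }
  (now 6)
Pass 2. New:
  { p, r, s }  = { p, r } ∪ { s }
  (now 7)
Pass 3 adds 1:
  { q }  = ᶜ of { p, r, s }
  (now 8)
Pass 4 adds nothing — fixpoint reached.

σ(𝒢) = { {}, { q }, { s }, { p, r }, { q, s }, { p, q, r }, { p, r, s }, S }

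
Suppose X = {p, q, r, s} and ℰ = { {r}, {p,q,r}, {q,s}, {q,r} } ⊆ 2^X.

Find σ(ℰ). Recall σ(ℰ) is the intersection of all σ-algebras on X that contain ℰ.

|σ(ℰ)| = 16.  σ(ℰ) = { {}, {p}, {q}, {r}, {s}, {p,q}, {p,r}, {p,s}, {q,r}, {q,s}, {r,s}, {p,q,r}, {p,q,s}, {p,r,s}, {q,r,s}, X }

Check:
Initial family (6 sets): { {}, {r}, {q,r}, {q,s}, {p,q,r}, X }.
Round 1. New:
  {s}  = {p,q,r}ᶜ
  {p,r}  = {q,s}ᶜ
  {p,s}  = {q,r}ᶜ
  {p,q,s}  = {r}ᶜ
  {q,r,s}  = {r} ∪ {q,s}
  |family| = 11
Round 2: 3 new —
  {p}  = {q,r,s}ᶜ
  {r,s}  = {r} ∪ {s}
  {p,r,s}  = {r} ∪ {p,s}
  |family| = 14
Round 3. New:
  {q}  = {p,r,s}ᶜ
  {p,q}  = {r,s}ᶜ
  |family| = 16
Round 4 adds nothing — fixpoint reached.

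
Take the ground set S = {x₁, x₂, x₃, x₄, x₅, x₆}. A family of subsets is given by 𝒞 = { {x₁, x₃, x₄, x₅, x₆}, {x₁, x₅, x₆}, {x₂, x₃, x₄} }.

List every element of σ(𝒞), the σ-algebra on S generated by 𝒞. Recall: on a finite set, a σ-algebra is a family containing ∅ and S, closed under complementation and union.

Answer: σ(𝒞) = { {}, {x₂}, {x₃, x₄}, {x₁, x₅, x₆}, {x₂, x₃, x₄}, {x₁, x₂, x₅, x₆}, {x₁, x₃, x₄, x₅, x₆}, S }

Check:
Start: 𝒞 ∪ {∅, S} = { {}, {x₁, x₅, x₆}, {x₂, x₃, x₄}, {x₁, x₃, x₄, x₅, x₆}, S }.
Pass 1 adds 1:
  {x₂}  = ᶜ of {x₁, x₃, x₄, x₅, x₆}
  — 6 sets.
Pass 2 (1 new):
  {x₁, x₂, x₅, x₆}  = {x₁, x₅, x₆} ∪ {x₂}
  — 7 sets.
Pass 3 (1 new):
  {x₃, x₄}  = ᶜ of {x₁, x₂, x₅, x₆}
  — 8 sets.
Pass 4: closed — nothing new.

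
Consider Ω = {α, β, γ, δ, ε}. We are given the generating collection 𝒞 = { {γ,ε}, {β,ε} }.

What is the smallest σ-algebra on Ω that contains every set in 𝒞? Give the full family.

Seed the family with 𝒞 together with ∅ and Ω: { ∅, {β,ε}, {γ,ε}, Ω }.
Iteration 1. New:
  {α,β,δ}  = complement {γ,ε}
  {α,γ,δ}  = complement {β,ε}
  {β,γ,ε}  = {γ,ε} ∪ {β,ε}
  (now 7)
Iteration 2: 4 new —
  {α,δ}  = complement {β,γ,ε}
  {α,β,γ,δ}  = {α,γ,δ} ∪ {α,β,δ}
  {α,β,δ,ε}  = {β,ε} ∪ {α,β,δ}
  {α,γ,δ,ε}  = {α,γ,δ} ∪ {γ,ε}
  (now 11)
Iteration 3: 3 new —
  {β}  = complement {α,γ,δ,ε}
  {γ}  = complement {α,β,δ,ε}
  {ε}  = complement {α,β,γ,δ}
  (now 14)
Iteration 4. New:
  {β,γ}  = {γ} ∪ {β}
  {α,δ,ε}  = {α,δ} ∪ {ε}
  (now 16)
Iteration 5: stable.

Therefore σ(𝒞) = { ∅, {β}, {γ}, {ε}, {α,δ}, {β,γ}, {β,ε}, {γ,ε}, {α,β,δ}, {α,γ,δ}, {α,δ,ε}, {β,γ,ε}, {α,β,γ,δ}, {α,β,δ,ε}, {α,γ,δ,ε}, Ω } (|σ(𝒞)| = 16).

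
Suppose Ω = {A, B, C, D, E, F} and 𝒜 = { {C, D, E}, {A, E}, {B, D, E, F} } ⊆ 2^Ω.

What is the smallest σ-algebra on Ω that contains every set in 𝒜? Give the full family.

|σ(𝒜)| = 32.  σ(𝒜) = { ∅, {A}, {C}, {D}, {E}, {A, C}, {A, D}, {A, E}, {B, F}, {C, D}, {C, E}, {D, E}, {A, B, F}, {A, C, D}, {A, C, E}, {A, D, E}, {B, C, F}, {B, D, F}, {B, E, F}, {C, D, E}, {A, B, C, F}, {A, B, D, F}, {A, B, E, F}, {A, C, D, E}, {B, C, D, F}, {B, C, E, F}, {B, D, E, F}, {A, B, C, D, F}, {A, B, C, E, F}, {A, B, D, E, F}, {B, C, D, E, F}, Ω }

Check:
Take S₀ = 𝒜 ∪ {∅, Ω} = { ∅, {A, E}, {C, D, E}, {B, D, E, F}, Ω }.
Iteration 1 adds 6:
  {A, C}  = ᶜ of {B, D, E, F}
  {A, B, F}  = ᶜ of {C, D, E}
  {A, C, D, E}  = {C, D, E} ∪ {A, E}
  {B, C, D, F}  = ᶜ of {A, E}
  {A, B, D, E, F}  = {B, D, E, F} ∪ {A, E}
  {B, C, D, E, F}  = {C, D, E} ∪ {B, D, E, F}
  — 11 sets.
Iteration 2: 7 new —
  {A}  = ᶜ of {B, C, D, E, F}
  {C}  = ᶜ of {A, B, D, E, F}
  {B, F}  = ᶜ of {A, C, D, E}
  {A, C, E}  = {A, C} ∪ {A, E}
  {A, B, C, F}  = {A, C} ∪ {A, B, F}
  {A, B, E, F}  = {A, E} ∪ {A, B, F}
  {A, B, C, D, F}  = {B, C, D, F} ∪ {A, C}
  — 18 sets.
Iteration 3: +6 →
  {E}  = ᶜ of {A, B, C, D, F}
  {C, D}  = ᶜ of {A, B, E, F}
  {D, E}  = ᶜ of {A, B, C, F}
  {B, C, F}  = {C} ∪ {B, F}
  {B, D, F}  = ᶜ of {A, C, E}
  {A, B, C, E, F}  = {C} ∪ {A, B, E, F}
  — 24 sets.
Iteration 4 (7 new):
  {D}  = ᶜ of {A, B, C, E, F}
  {C, E}  = {E} ∪ {C}
  {A, C, D}  = {C, D} ∪ {A, C}
  {A, D, E}  = ᶜ of {B, C, F}
  {B, E, F}  = {B, F} ∪ {E}
  {A, B, D, F}  = {B, D, F} ∪ {A, B, F}
  {B, C, E, F}  = {B, C, F} ∪ {E}
  — 31 sets.
Iteration 5: 1 new —
  {A, D}  = ᶜ of {B, C, E, F}
  — 32 sets.
Iteration 6: closed — nothing new.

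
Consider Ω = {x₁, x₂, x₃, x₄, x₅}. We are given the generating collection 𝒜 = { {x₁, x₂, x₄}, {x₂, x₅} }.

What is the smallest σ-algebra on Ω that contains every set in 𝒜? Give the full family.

Start: 𝒜 ∪ {∅, Ω} = { {}, {x₂, x₅}, {x₁, x₂, x₄}, Ω }.
Round 1 adds 3:
  {x₃, x₅}  = complement {x₁, x₂, x₄}
  {x₁, x₃, x₄}  = complement {x₂, x₅}
  {x₁, x₂, x₄, x₅}  = {x₂, x₅} ∪ {x₁, x₂, x₄}
  [7 total]
Round 2. New:
  {x₃}  = complement {x₁, x₂, x₄, x₅}
  {x₂, x₃, x₅}  = {x₂, x₅} ∪ {x₃, x₅}
  {x₁, x₂, x₃, x₄}  = {x₁, x₃, x₄} ∪ {x₁, x₂, x₄}
  {x₁, x₃, x₄, x₅}  = {x₁, x₃, x₄} ∪ {x₃, x₅}
  [11 total]
Round 3. New:
  {x₂}  = complement {x₁, x₃, x₄, x₅}
  {x₅}  = complement {x₁, x₂, x₃, x₄}
  {x₁, x₄}  = complement {x₂, x₃, x₅}
  [14 total]
Round 4: 2 new —
  {x₂, x₃}  = {x₃} ∪ {x₂}
  {x₁, x₄, x₅}  = {x₁, x₄} ∪ {x₅}
  [16 total]
Round 5: closed — nothing new.

σ(𝒜) = { {}, {x₂}, {x₃}, {x₅}, {x₁, x₄}, {x₂, x₃}, {x₂, x₅}, {x₃, x₅}, {x₁, x₂, x₄}, {x₁, x₃, x₄}, {x₁, x₄, x₅}, {x₂, x₃, x₅}, {x₁, x₂, x₃, x₄}, {x₁, x₂, x₄, x₅}, {x₁, x₃, x₄, x₅}, Ω }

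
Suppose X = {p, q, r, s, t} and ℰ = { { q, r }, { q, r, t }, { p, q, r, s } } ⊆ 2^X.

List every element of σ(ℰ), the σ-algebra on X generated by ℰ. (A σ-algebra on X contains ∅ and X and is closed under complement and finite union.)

Seed the family with ℰ together with ∅ and X: { ∅, { q, r }, { q, r, t }, { p, q, r, s }, X }.
Round 1 (3 new):
  { t }  = ᶜ of { p, q, r, s }
  { p, s }  = ᶜ of { q, r, t }
  { p, s, t }  = ᶜ of { q, r }
  — 8 sets.
Round 2: no new sets; the family is a σ-algebra.

Therefore σ(ℰ) = { ∅, { t }, { p, s }, { q, r }, { p, s, t }, { q, r, t }, { p, q, r, s }, X } (|σ(ℰ)| = 8).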